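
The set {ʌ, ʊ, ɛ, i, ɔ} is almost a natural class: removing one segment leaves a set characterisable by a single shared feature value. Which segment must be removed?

i

/ʊ, ɛ, ɔ, ʌ/ are all [-tense], but /i/ (high front unrounded tense vowel) is [+tense]. No other single segment can be removed to leave a set sharing one feature value that the removed segment lacks, so /i/ is the odd one out.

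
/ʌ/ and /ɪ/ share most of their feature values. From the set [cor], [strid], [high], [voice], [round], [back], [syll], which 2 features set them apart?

The two segments share [−coronal], [−strident], [+voice], [−round], [+syllabic]. The only features from the list on which they differ: /ʌ/ is [−high] while /ɪ/ is [+high]; /ʌ/ is [+back] while /ɪ/ is [−back].

[high], [back]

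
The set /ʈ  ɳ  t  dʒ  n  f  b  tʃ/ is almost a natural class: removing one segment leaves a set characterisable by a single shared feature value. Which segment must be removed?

The remaining segments after removing /f/ share [-continuant]; /f/ (voiceless labiodental fricative) is [+continuant]. For every other candidate removal, the leftover set fails to share any single feature value that the removed segment lacks.

f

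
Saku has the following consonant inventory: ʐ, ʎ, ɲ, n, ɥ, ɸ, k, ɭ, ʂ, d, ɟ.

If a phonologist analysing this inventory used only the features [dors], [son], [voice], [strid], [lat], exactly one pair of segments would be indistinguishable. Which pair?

/ɲ/ (palatal nasal) and /ɥ/ (labial-palatal glide) are both [+dorsal], [+sonorant], [+voice], [-strident], [-lateral], so none of the listed features separates them. (They do differ in [nasal], [continuant], [labial] and [round], which are not among the given features.) Every other pair in the inventory differs on at least one listed feature.

ɲ, ɥ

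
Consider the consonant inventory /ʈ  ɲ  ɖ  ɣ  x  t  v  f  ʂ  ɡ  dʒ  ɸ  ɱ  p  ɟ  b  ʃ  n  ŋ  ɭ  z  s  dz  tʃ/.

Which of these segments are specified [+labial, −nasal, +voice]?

Checking each segment against [+labial], [−nasal], [+voice]: /v/ (voiced labiodental fricative), /b/ (voiced bilabial stop) satisfy every feature; every other segment in the inventory fails at least one.

v, b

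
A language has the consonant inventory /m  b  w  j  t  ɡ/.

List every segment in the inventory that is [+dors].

w, j, ɡ

The [+dorsal] segments here are /w, j, ɡ/; the remaining /m, b, t/ are [−dorsal].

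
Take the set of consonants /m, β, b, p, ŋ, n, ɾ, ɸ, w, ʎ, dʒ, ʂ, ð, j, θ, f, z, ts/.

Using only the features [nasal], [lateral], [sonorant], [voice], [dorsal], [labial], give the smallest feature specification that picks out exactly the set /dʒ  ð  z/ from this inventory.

The class [-sonorant], [+voice], [-labial] has exactly /dʒ, ð, z/ as its extension in this inventory. No smaller conjunction from the listed features achieves this: [+voice, -labial] alone would also admit /ŋ, n, ɾ, ʎ, …/; [-sonorant, -labial] alone would also admit /ʂ, θ, ts/; [-sonorant, +voice] alone would also admit /β, b/; and checking the remaining two-feature bundles turns up none with this extension.

[-sonorant, +voice, -labial]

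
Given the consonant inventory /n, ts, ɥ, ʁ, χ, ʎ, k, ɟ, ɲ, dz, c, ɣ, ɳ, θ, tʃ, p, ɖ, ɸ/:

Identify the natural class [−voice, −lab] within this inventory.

Eliminate segments failing any feature: /n, ɥ, ʁ, ʎ, ɟ, ɲ, dz, ɣ, ɳ, ɖ/ are [+voice]; /p, ɸ/ are [+labial]. The remaining /ts, χ, k, c, θ, tʃ/ satisfy [−voice], [−labial].

ts, χ, k, c, θ, tʃ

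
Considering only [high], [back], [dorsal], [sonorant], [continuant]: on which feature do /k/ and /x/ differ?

[continuant]

/k/ (voiceless velar stop) and /x/ (voiceless velar fricative) agree on [+high], [+back], [+dorsal], [-sonorant]. They differ on [continuant] (/k/ [-], /x/ [+]).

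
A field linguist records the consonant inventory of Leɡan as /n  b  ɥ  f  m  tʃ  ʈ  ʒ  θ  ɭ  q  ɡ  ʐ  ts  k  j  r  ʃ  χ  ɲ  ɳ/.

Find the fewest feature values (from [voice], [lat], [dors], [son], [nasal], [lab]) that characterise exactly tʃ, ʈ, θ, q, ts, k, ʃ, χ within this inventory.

The class [−voice], [−labial] has exactly /tʃ, ʈ, θ, q, ts, k, ʃ, χ/ as its extension in this inventory. No smaller conjunction from the listed features achieves this: [−labial] alone would also admit /n, ʒ, ɭ, ɡ, …/; [−voice] alone would also admit /f/; and checking the remaining single features turns up none with this extension.

[−voice, −lab]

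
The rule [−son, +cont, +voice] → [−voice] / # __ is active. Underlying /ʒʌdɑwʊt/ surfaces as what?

[ʃʌdɑwʊt]

/ʒ/ satisfies [−son, +cont, +voice] and sits in # __. The [−voice] counterpart of the voiced postalveolar fricative is /ʃ/. Other segments in /ʒʌdɑwʊt/ either fail the structural description or are not in the environment, so the surface form is [ʃʌdɑwʊt].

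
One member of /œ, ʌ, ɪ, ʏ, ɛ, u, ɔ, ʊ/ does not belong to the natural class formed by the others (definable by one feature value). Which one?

u

The remaining segments after removing /u/ share [-tense]; /u/ (high back rounded tense vowel) is [+tense]. For every other candidate removal, the leftover set fails to share any single feature value that the removed segment lacks.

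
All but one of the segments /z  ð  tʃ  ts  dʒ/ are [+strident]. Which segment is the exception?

ð

Every segment except /ð/ is [+strident]. /ð/ (voiced dental fricative) is [-strident], so it is the exception.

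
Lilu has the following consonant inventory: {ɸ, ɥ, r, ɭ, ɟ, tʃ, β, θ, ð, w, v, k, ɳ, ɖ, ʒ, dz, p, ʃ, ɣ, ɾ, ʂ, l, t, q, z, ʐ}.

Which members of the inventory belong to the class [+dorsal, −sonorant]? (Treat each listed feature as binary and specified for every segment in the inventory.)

Checking each segment against [+dorsal], [−sonorant]: /ɟ/ (voiced palatal stop), /k/ (voiceless velar stop), /ɣ/ (voiced velar fricative), /q/ (voiceless uvular stop) satisfy every feature; every other segment in the inventory fails at least one.

ɟ, k, ɣ, q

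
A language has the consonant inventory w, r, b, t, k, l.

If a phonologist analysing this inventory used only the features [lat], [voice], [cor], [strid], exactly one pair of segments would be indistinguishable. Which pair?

Both /b/ and /w/ are [−lateral], [+voice], [−coronal], [−strident]. Since the list omits [sonorant], [continuant], [round] and [dorsal] — which do distinguish the voiced bilabial stop from the labial-velar glide — this pair collapses; all other pairs remain distinct.

b, w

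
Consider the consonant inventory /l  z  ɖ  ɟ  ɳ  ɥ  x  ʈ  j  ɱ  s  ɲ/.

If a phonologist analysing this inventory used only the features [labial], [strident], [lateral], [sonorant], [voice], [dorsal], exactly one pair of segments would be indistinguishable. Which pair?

ɲ, j

/ɲ/ (palatal nasal) and /j/ (palatal glide) are both [−labial], [−strident], [−lateral], [+sonorant], [+voice], [+dorsal], so none of the listed features separates them. (They do differ in [nasal] and [continuant], which are not among the given features.) Every other pair in the inventory differs on at least one listed feature.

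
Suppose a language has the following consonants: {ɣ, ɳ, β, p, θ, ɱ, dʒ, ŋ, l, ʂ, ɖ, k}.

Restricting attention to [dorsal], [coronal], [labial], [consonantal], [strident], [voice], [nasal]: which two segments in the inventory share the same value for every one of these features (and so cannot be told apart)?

On the given features, /l/ and /ɖ/ have an identical profile: [−dorsal], [+coronal], [−labial], [+consonantal], [−strident], [+voice], [−nasal]. No other two segments in the inventory coincide on all 7 features. (They do differ in [sonorant], [lateral] and [anterior], which are not among the given features.)

l, ɖ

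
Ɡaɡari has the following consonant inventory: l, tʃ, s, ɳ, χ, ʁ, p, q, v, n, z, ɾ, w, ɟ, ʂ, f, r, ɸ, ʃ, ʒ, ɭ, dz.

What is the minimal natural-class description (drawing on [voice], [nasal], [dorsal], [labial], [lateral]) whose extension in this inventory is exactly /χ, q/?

The class [−voice], [+dorsal] has exactly /χ, q/ as its extension in this inventory. No smaller conjunction from the listed features achieves this: [+dorsal] alone would also admit /ʁ, w, ɟ/; [−voice] alone would also admit /tʃ, s, p, ʂ, …/; and checking the remaining single features turns up none with this extension.

[−voice, +dorsal]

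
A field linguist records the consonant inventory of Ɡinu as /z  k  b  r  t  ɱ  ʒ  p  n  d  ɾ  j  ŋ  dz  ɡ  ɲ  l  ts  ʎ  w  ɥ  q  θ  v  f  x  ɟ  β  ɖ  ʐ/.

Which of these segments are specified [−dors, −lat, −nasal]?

z, b, r, t, ʒ, p, d, ɾ, dz, ts, θ, v, f, β, ɖ, ʐ

The [−dorsal] segments are /z, b, r, t, ɱ, ʒ, p, n, d, ɾ, dz, l, ts, θ, v, f, β, ɖ, ʐ/.
Within that set, [−lateral] gives /z, b, r, t, ɱ, ʒ, p, n, d, ɾ, dz, ts, θ, v, f, β, ɖ, ʐ/.
Then [−nasal] leaves /z, b, r, t, ʒ, p, d, ɾ, dz, ts, θ, v, f, β, ɖ, ʐ/.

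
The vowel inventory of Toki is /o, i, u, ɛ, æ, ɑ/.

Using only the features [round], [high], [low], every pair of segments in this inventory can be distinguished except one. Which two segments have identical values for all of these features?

ɑ, æ

/ɑ/ (low back unrounded vowel) and /æ/ (low front unrounded vowel) are both [−round], [−high], [+low], so none of the listed features separates them. (They do differ in [back], which is not among the given features.) Every other pair in the inventory differs on at least one listed feature.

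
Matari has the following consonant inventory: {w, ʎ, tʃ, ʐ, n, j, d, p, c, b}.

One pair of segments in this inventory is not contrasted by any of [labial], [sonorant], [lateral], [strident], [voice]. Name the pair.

Both /j/ and /n/ are [-labial], [+sonorant], [-lateral], [-strident], [+voice]. Since the list omits [nasal], [continuant] and [dorsal] — which do distinguish the palatal glide from the alveolar nasal — this pair collapses; all other pairs remain distinct.

j, n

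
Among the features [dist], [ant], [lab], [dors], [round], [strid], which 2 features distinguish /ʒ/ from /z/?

[anterior], [distributed]

/ʒ/ is the voiced postalveolar fricative and /z/ is the voiced alveolar fricative. Both are [−labial], [−dorsal], [−round], [+strident]. /ʒ/ is [−anterior] while /z/ is [+anterior]; /ʒ/ is [+distributed] while /z/ is [−distributed], so the distinguishing features are [anterior], [distributed].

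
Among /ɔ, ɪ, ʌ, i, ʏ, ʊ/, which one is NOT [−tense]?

i

/ʏ, ɔ, ʌ, ʊ, ɪ/ are all [−tense]; /i/ (high front unrounded tense vowel) is [+tense].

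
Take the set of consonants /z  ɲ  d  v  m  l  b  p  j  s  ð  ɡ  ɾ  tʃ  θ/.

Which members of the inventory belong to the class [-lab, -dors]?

Among the inventory, the [-labial] segments are /z, ɲ, d, l, j, s, ð, ɡ, ɾ, tʃ, θ/.
Intersecting with [-dorsal] leaves /z, d, l, s, ð, ɾ, tʃ, θ/.

z, d, l, s, ð, ɾ, tʃ, θ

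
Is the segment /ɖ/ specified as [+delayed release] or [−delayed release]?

[−delayed release]

/ɖ/ is the voiced retroflex stop, hence [−delayed release].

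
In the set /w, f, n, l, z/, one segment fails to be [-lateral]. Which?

/w, z, f, n/ are all [-lateral]; /l/ (alveolar lateral approximant) is [+lateral].

l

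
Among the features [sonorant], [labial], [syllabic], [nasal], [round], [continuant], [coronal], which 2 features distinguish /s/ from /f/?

[labial], [coronal]

The two segments share [−sonorant], [−syllabic], [−nasal], [−round], [+continuant]. The only features from the list on which they differ: /s/ is [−labial] while /f/ is [+labial]; /s/ is [+coronal] while /f/ is [−coronal].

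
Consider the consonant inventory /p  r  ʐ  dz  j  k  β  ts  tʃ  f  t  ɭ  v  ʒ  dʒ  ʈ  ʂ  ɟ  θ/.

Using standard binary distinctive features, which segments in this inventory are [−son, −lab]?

ʐ, dz, k, ts, tʃ, t, ʒ, dʒ, ʈ, ʂ, ɟ, θ

The [−sonorant] segments are /p, ʐ, dz, k, β, ts, tʃ, f, t, v, ʒ, dʒ, ʈ, ʂ, ɟ, θ/.
Then [−labial] leaves /ʐ, dz, k, ts, tʃ, t, ʒ, dʒ, ʈ, ʂ, ɟ, θ/.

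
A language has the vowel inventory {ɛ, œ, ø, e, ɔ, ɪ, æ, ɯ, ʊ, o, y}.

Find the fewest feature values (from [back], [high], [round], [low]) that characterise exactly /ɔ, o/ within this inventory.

[-high, +back]

/ɔ, o/ are all [-high], [+back], and no other segment in the inventory matches both values. Dropping any one of them over-generates: [+back] alone would also admit /ɯ, ʊ/; [-high] alone would also admit /ɛ, œ, ø, e, …/. No other single listed feature picks out exactly this set either, so fewer than two features will not do.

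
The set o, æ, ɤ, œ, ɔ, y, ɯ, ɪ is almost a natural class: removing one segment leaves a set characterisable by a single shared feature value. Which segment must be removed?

[low] groups all but one: /o, y, ɪ, œ, ɔ, ɯ, ɤ/ share [−low] while /æ/ (low front unrounded vowel) alone is [+low]. Removing any other segment would not leave a single-feature class that excludes it.

æ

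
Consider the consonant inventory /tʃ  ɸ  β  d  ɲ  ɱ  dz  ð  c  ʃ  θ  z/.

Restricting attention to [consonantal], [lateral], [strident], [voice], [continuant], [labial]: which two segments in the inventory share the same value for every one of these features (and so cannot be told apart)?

d, ɲ

On the given features, /d/ and /ɲ/ have an identical profile: [+consonantal], [−lateral], [−strident], [+voice], [−continuant], [−labial]. No other two segments in the inventory coincide on all 6 features. (They do differ in [sonorant], [nasal] and [dorsal], which are not among the given features.)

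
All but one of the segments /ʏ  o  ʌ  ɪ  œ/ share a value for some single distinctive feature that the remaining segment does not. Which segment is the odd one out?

[tense] groups all but one: /ʏ, ɪ, œ, ʌ/ share [−tense] while /o/ (mid back rounded tense vowel) alone is [+tense]. Removing any other segment would not leave a single-feature class that excludes it.

o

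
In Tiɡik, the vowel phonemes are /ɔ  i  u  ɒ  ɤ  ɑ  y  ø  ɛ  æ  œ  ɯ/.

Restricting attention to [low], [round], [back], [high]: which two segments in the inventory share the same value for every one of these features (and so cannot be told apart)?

/ø/ (mid front rounded tense vowel) and /œ/ (mid front rounded lax vowel) are both [−low], [+round], [−back], [−high], so none of the listed features separates them. (They do differ in [tense], which is not among the given features.) Every other pair in the inventory differs on at least one listed feature.

ø, œ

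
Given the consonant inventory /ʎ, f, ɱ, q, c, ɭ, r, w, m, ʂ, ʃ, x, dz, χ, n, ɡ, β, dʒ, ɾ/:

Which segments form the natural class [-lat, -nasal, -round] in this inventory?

Eliminate segments failing any feature: /ʎ, ɭ/ are [+lateral]; /ɱ, m, n/ are [+nasal]; /w/ is [+round]. The remaining /f, q, c, r, ʂ, ʃ, x, dz, χ, ɡ, β, dʒ, ɾ/ satisfy [-lateral], [-nasal], [-round].

f, q, c, r, ʂ, ʃ, x, dz, χ, ɡ, β, dʒ, ɾ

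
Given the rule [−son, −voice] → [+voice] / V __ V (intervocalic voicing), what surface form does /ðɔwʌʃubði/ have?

/ʃ/ satisfies [−son, −voice] and sits in V __ V. The [+voice] counterpart of the voiceless postalveolar fricative is /ʒ/. Other segments in /ðɔwʌʃubði/ either fail the structural description or are not in the environment, so the surface form is [ðɔwʌʒubði].

[ðɔwʌʒubði]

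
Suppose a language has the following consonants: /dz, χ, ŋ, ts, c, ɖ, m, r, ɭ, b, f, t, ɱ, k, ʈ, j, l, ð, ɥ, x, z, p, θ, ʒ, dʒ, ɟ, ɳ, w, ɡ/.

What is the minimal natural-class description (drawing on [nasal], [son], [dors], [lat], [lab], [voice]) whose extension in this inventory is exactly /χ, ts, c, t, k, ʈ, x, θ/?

The class [−voice], [−labial] has exactly /χ, ts, c, t, k, ʈ, x, θ/ as its extension in this inventory. No smaller conjunction from the listed features achieves this: [−labial] alone would also admit /dz, ŋ, ɖ, r, …/; [−voice] alone would also admit /f, p/; and checking the remaining single features turns up none with this extension.

[−voice, −lab]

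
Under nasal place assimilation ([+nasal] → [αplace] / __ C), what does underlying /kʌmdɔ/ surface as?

/m/ sits before the [+coronal] consonant /d/, so it takes on [+coronal] and surfaces as /n/. The rest of the form is unaffected: [kʌndɔ].

[kʌndɔ]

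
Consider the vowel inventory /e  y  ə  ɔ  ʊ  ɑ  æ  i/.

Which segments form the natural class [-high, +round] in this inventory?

Eliminate segments failing any feature: /e, ə, ɑ, æ/ are [-round]; /y, ʊ, i/ are [+high]. The remaining /ɔ/ satisfy [-high], [+round].

ɔ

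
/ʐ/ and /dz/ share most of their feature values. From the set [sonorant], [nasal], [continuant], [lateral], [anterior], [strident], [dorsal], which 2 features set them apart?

The two segments share [-sonorant], [-nasal], [-lateral], [+strident], [-dorsal]. The only features from the list on which they differ: /ʐ/ is [+continuant] while /dz/ is [-continuant]; /ʐ/ is [-anterior] while /dz/ is [+anterior].

[continuant], [anterior]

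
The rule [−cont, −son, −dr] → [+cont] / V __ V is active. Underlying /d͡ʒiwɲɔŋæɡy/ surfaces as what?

Only /ɡ/ occurs between two vowels (/æ/ __ /y/) and matches the structural description. It is a voiced velar stop, so [−cont, −son, −dr] holds; changing it to [+continuant] with all other features held fixed yields /ɣ/ (voiced velar fricative). No other segment meets both the structural description and the environment, so the output is [d͡ʒiwɲɔŋæɣy].

[d͡ʒiwɲɔŋæɣy]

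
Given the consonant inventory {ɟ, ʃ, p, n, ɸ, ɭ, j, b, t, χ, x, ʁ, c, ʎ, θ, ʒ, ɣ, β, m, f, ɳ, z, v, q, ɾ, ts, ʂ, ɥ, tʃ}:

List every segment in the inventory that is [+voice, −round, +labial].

b, β, m, v

Eliminate segments failing any feature: /ɟ, n, ɭ, j, ʁ, ʎ, ʒ, ɣ, ɳ, z, ɾ/ are [−labial]; /ʃ, p, ɸ, t, χ, x, c, θ, f, q, ts, ʂ, tʃ/ are [−voice]; /ɥ/ is [+round]. The remaining /b, β, m, v/ satisfy [+voice], [−round], [+labial].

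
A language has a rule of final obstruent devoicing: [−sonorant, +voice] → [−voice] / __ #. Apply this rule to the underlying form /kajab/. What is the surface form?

[kajap]

Only the final segment /b/ is both word-final and matches the structural description. It is a voiced bilabial stop, so [−sonorant, +voice] holds; changing it to [−voice] with all other features held fixed yields /p/ (voiceless bilabial stop). No other segment meets both the structural description and the environment, so the output is [kajap].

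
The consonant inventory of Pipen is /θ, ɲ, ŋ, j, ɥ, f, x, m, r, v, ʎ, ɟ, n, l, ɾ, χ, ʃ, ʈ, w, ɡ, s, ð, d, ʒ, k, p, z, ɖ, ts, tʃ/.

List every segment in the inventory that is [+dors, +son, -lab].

ɲ, ŋ, j, ʎ

Checking each segment against [+dorsal], [+sonorant], [-labial]: /ɲ/ (palatal nasal), /ŋ/ (velar nasal), /j/ (palatal glide), /ʎ/ (palatal lateral approximant) satisfy every feature; every other segment in the inventory fails at least one.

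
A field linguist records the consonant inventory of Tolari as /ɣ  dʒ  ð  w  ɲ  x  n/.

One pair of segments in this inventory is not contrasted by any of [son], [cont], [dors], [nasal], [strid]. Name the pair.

Both /x/ and /ɣ/ are [-sonorant], [+continuant], [+dorsal], [-nasal], [-strident]. Since the list omits [voice] — which does distinguish the voiceless velar fricative from the voiced velar fricative — this pair collapses; all other pairs remain distinct.

x, ɣ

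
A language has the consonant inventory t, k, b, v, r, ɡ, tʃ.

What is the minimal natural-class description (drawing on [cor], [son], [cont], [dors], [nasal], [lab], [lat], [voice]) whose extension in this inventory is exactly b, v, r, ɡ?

/b, v, r, ɡ/ are exactly the [+voice] segments in the inventory, so a single feature suffices.

[+voice]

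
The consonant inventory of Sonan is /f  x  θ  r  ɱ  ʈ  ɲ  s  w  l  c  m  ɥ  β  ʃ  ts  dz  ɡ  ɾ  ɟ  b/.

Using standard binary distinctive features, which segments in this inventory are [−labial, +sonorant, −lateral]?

r, ɲ, ɾ

Eliminate segments failing any feature: /f, ɱ, w, m, ɥ, β, b/ are [+labial]; /x, θ, ʈ, s, c, ʃ, ts, dz, ɡ, ɟ/ are [−sonorant]; /l/ is [+lateral]. The remaining /r, ɲ, ɾ/ satisfy [−labial], [+sonorant], [−lateral].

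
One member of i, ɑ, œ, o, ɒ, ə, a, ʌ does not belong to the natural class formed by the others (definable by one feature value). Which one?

The remaining segments after removing /i/ share [−high]; /i/ (high front unrounded tense vowel) is [+high]. For every other candidate removal, the leftover set fails to share any single feature value that the removed segment lacks.

i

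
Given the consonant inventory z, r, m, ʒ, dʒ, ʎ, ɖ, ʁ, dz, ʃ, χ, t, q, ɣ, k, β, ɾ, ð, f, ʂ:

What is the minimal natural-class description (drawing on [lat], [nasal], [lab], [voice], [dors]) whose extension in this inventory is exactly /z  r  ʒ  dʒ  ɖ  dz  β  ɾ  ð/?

[+voice, −nasal, −dors]

The class [+voice], [−nasal], [−dorsal] has exactly /z, r, ʒ, dʒ, ɖ, dz, β, ɾ, ð/ as its extension in this inventory. No smaller conjunction from the listed features achieves this: [−nasal, −dorsal] alone would also admit /ʃ, t, f, ʂ/; [+voice, −dorsal] alone would also admit /m/; [+voice, −nasal] alone would also admit /ʎ, ʁ, ɣ/; and checking the remaining two-feature bundles turns up none with this extension.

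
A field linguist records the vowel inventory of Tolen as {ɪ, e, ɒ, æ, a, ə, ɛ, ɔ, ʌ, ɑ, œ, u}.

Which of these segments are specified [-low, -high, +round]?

ɔ, œ

Checking each segment against [-low], [-high], [+round]: /ɔ/ (mid back rounded lax vowel), /œ/ (mid front rounded lax vowel) satisfy every feature; every other segment in the inventory fails at least one.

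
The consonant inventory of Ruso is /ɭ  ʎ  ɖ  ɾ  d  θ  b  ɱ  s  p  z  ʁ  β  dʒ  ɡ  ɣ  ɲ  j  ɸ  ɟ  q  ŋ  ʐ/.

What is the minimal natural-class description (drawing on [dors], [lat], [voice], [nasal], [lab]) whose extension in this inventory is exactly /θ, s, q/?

[−voice, −lab]

The class [−voice], [−labial] has exactly /θ, s, q/ as its extension in this inventory. No smaller conjunction from the listed features achieves this: [−labial] alone would also admit /ɭ, ʎ, ɖ, ɾ, …/; [−voice] alone would also admit /p, ɸ/; and checking the remaining single features turns up none with this extension.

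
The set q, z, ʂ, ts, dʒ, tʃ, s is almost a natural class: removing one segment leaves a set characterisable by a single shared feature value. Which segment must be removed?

[strident] (equivalently [coronal], [dorsal]) groups all but one: /dʒ, tʃ, z, s, ʂ, ts/ share [+strident] while /q/ (voiceless uvular stop) alone is [-strident]. Removing any other segment would not leave a single-feature class that excludes it.

q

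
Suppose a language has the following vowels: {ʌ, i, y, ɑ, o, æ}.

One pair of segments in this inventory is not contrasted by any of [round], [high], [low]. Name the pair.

/ɑ/ (low back unrounded vowel) and /æ/ (low front unrounded vowel) are both [−round], [−high], [+low], so none of the listed features separates them. (They do differ in [back], which is not among the given features.) Every other pair in the inventory differs on at least one listed feature.

ɑ, æ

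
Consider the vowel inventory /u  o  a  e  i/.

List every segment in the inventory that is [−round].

a, e, i

The feature [round] marks segments produced with lip rounding. In this inventory /a, e, i/ lack that property, so they are [−round]; /u, o/ are [+round].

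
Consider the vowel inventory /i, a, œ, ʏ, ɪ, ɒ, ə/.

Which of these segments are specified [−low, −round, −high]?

Eliminate segments failing any feature: /i, ɪ/ are [+high]; /a, ɒ/ are [+low]; /œ, ʏ/ are [+round]. The remaining /ə/ satisfy [−low], [−round], [−high].

ə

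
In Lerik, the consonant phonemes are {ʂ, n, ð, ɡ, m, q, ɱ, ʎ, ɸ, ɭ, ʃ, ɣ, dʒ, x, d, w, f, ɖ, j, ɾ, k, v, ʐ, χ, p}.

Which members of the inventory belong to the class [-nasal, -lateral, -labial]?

Eliminate segments failing any feature: /n, m, ɱ/ are [+nasal]; /ʎ, ɭ/ are [+lateral]; /ɸ, w, f, v, p/ are [+labial]. The remaining /ʂ, ð, ɡ, q, ʃ, ɣ, dʒ, x, d, ɖ, j, ɾ, k, ʐ, χ/ satisfy [-nasal], [-lateral], [-labial].

ʂ, ð, ɡ, q, ʃ, ɣ, dʒ, x, d, ɖ, j, ɾ, k, ʐ, χ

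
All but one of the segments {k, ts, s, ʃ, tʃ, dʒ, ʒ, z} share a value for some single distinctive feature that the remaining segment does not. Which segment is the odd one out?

[strident] (equivalently [coronal], [dorsal]) groups all but one: /ʃ, z, s, dʒ, ts, tʃ, ʒ/ share [+strident] while /k/ (voiceless velar stop) alone is [−strident]. Removing any other segment would not leave a single-feature class that excludes it.

k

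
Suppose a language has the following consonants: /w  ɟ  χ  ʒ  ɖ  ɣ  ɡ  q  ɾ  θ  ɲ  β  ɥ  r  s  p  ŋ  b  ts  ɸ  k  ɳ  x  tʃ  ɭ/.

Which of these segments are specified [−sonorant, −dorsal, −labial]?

ʒ, ɖ, θ, s, ts, tʃ

Checking each segment against [−sonorant], [−dorsal], [−labial]: /ʒ/ (voiced postalveolar fricative), /ɖ/ (voiced retroflex stop), /θ/ (voiceless dental fricative), /s/ (voiceless alveolar fricative), /ts/ (voiceless alveolar affricate), /tʃ/ (voiceless postalveolar affricate) satisfy every feature; every other segment in the inventory fails at least one.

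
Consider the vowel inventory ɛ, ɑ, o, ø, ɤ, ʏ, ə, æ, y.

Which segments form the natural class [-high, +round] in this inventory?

o, ø

Eliminate segments failing any feature: /ɛ, ɑ, ɤ, ə, æ/ are [-round]; /ʏ, y/ are [+high]. The remaining /o, ø/ satisfy [-high], [+round].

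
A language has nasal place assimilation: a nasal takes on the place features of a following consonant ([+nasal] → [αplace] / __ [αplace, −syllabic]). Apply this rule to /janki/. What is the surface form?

[jaŋki]

The only nasal preceding a consonant is /n/ before /k/. /k/ is [+dorsal], so /n/ → /ŋ/, giving [jaŋki].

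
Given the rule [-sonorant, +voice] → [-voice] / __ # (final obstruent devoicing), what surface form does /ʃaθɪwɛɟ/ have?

Only the final segment /ɟ/ is both word-final and matches the structural description. It is a voiced palatal stop, so [-sonorant, +voice] holds; changing it to [-voice] with all other features held fixed yields /c/ (voiceless palatal stop). No other segment meets both the structural description and the environment, so the output is [ʃaθɪwɛc].

[ʃaθɪwɛc]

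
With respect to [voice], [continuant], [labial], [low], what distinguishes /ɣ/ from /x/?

[voice]

/ɣ/ is the voiced velar fricative and /x/ is the voiceless velar fricative. Both are [+continuant], [−labial], [−low]. /ɣ/ is [+voice] while /x/ is [−voice], so the distinguishing feature is [voice].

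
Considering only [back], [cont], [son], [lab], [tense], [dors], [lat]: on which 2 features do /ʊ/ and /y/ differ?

The two segments share [+continuant], [+sonorant], [+labial], [+dorsal], [−lateral]. The only features from the list on which they differ: /ʊ/ is [+back] while /y/ is [−back]; /ʊ/ is [−tense] while /y/ is [+tense].

[back], [tense]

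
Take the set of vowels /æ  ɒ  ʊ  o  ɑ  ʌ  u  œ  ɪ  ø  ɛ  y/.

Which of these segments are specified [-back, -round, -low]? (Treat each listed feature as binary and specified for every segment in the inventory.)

ɪ, ɛ

Checking each segment against [-back], [-round], [-low]: /ɪ/ (high front unrounded lax vowel), /ɛ/ (mid front unrounded lax vowel) satisfy every feature; every other segment in the inventory fails at least one.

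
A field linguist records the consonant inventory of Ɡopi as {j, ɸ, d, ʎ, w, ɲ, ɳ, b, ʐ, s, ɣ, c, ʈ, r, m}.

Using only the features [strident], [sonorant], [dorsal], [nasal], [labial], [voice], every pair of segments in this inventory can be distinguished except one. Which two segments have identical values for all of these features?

j, ʎ

On the given features, /j/ and /ʎ/ have an identical profile: [-strident], [+sonorant], [+dorsal], [-nasal], [-labial], [+voice]. No other two segments in the inventory coincide on all 6 features. (They do differ in [lateral], which is not among the given features.)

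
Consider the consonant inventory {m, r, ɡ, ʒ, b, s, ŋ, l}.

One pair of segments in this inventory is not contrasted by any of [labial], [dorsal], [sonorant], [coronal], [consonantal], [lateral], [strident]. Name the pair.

ʒ, s

/ʒ/ (voiced postalveolar fricative) and /s/ (voiceless alveolar fricative) are both [−labial], [−dorsal], [−sonorant], [+coronal], [+consonantal], [−lateral], [+strident], so none of the listed features separates them. (They do differ in [voice], [anterior] and [distributed], which are not among the given features.) Every other pair in the inventory differs on at least one listed feature.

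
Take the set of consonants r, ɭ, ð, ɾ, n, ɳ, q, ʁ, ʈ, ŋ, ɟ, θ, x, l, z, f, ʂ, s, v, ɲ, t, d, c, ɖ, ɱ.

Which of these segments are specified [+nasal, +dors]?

Among the inventory, the [+nasal] segments are /n, ɳ, ŋ, ɲ, ɱ/.
Within that set, [+dorsal] leaves /ŋ, ɲ/.

ŋ, ɲ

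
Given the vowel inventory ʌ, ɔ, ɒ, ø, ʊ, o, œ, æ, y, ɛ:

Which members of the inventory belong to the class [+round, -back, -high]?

Checking each segment against [+round], [-back], [-high]: /ø/ (mid front rounded tense vowel), /œ/ (mid front rounded lax vowel) satisfy every feature; every other segment in the inventory fails at least one.

ø, œ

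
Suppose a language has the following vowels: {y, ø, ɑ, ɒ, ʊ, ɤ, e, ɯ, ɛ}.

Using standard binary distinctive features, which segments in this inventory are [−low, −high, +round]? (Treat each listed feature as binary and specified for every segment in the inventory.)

ø

Among the inventory, the [−low] segments are /y, ø, ʊ, ɤ, e, ɯ, ɛ/.
Intersecting with [−high] gives /ø, ɤ, e, ɛ/.
Within that set, [+round] leaves /ø/.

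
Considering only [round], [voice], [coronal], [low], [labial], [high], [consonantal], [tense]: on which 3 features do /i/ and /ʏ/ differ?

/i/ (high front unrounded tense vowel) and /ʏ/ (high front rounded lax vowel) agree on [+voice], [−coronal], [−low], [+high], [−consonantal]. They differ on [labial] (/i/ [−], /ʏ/ [+]), [round] (/i/ [−], /ʏ/ [+]), [tense] (/i/ [+], /ʏ/ [−]).

[labial], [round], [tense]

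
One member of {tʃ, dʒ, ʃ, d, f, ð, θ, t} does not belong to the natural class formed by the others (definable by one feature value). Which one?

[coronal] (equivalently [labial]) groups all but one: /dʒ, t, ʃ, ð, θ, d, tʃ/ share [+coronal] while /f/ (voiceless labiodental fricative) alone is [−coronal]. Removing any other segment would not leave a single-feature class that excludes it.

f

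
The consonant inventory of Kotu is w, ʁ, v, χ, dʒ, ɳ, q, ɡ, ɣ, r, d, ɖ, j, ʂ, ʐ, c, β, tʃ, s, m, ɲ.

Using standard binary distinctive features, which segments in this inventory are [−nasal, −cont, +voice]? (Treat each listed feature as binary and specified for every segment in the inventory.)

dʒ, ɡ, d, ɖ

Eliminate segments failing any feature: /w, ʁ, v, χ, ɣ, r, j, ʂ, ʐ, β, s/ are [+continuant]; /ɳ, m, ɲ/ are [+nasal]; /q, c, tʃ/ are [−voice]. The remaining /dʒ, ɡ, d, ɖ/ satisfy [−nasal], [−continuant], [+voice].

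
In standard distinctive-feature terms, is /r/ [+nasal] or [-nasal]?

[-nasal]

As the alveolar trill, /r/ is [-nasal].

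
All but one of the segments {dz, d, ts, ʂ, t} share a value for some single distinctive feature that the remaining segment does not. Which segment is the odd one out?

ʂ

The remaining segments after removing /ʂ/ share [+anterior]; /ʂ/ (voiceless retroflex fricative) is [−anterior]. For every other candidate removal, the leftover set fails to share any single feature value that the removed segment lacks.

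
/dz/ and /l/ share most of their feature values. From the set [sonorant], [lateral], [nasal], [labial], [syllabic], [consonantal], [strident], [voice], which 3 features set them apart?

/dz/ is the voiced alveolar affricate and /l/ is the alveolar lateral approximant. Both are [-nasal], [-labial], [-syllabic], [+consonantal], [+voice]. /dz/ is [-sonorant] while /l/ is [+sonorant]; /dz/ is [-lateral] while /l/ is [+lateral]; /dz/ is [+strident] while /l/ is [-strident], so the distinguishing features are [sonorant], [lateral], [strident].

[sonorant], [lateral], [strident]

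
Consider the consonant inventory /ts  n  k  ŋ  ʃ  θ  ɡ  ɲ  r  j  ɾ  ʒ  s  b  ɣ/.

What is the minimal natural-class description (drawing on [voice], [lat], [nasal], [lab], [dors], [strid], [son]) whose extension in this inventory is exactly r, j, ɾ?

Every target segment is [+sonorant], [-nasal]; each remaining inventory member fails at least one of these. Each conjunct is needed — [-nasal] alone would also admit /ts, k, ʃ, θ, …/; [+sonorant] alone would also admit /n, ŋ, ɲ/ — and no other single listed feature has exactly this extension, so two is the minimum.

[+son, -nasal]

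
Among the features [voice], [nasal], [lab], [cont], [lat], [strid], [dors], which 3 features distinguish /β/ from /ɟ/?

The two segments share [+voice], [−nasal], [−lateral], [−strident]. The only features from the list on which they differ: /β/ is [+continuant] while /ɟ/ is [−continuant]; /β/ is [+labial] while /ɟ/ is [−labial]; /β/ is [−dorsal] while /ɟ/ is [+dorsal].

[continuant], [labial], [dorsal]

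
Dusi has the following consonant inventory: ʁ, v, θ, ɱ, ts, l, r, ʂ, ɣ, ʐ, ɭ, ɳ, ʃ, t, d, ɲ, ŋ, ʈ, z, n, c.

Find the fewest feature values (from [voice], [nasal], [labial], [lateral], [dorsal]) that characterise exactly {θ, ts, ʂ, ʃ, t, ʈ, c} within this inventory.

The target set is precisely the extension of [−voice] in this inventory.

[−voice]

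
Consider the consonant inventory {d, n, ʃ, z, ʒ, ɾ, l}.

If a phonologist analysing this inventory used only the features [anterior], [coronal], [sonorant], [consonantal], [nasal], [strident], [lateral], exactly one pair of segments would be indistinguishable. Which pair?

ʃ, ʒ

Both /ʃ/ and /ʒ/ are [-anterior], [+coronal], [-sonorant], [+consonantal], [-nasal], [+strident], [-lateral]. Since the list omits [voice] — which does distinguish the voiceless postalveolar fricative from the voiced postalveolar fricative — this pair collapses; all other pairs remain distinct.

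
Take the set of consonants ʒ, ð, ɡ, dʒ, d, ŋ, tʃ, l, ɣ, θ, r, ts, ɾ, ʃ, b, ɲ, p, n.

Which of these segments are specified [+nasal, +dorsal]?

ŋ, ɲ

Eliminate segments failing any feature: /ʒ, ð, ɡ, dʒ, d, tʃ, l, ɣ, θ, r, ts, ɾ, ʃ, b, p/ are [-nasal]; /n/ is [-dorsal]. The remaining /ŋ, ɲ/ satisfy [+nasal], [+dorsal].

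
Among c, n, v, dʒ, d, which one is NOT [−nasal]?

n

Every segment except /n/ is [−nasal]. /n/ (alveolar nasal) is [+nasal], so it is the exception.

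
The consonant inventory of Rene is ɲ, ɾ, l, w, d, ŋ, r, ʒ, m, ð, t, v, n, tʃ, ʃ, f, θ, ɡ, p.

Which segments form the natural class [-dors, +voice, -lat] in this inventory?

ɾ, d, r, ʒ, m, ð, v, n

Among the inventory, the [-dorsal] segments are /ɾ, l, d, r, ʒ, m, ð, t, v, n, tʃ, ʃ, f, θ, p/.
Then [+voice] gives /ɾ, l, d, r, ʒ, m, ð, v, n/.
Intersecting with [-lateral] leaves /ɾ, d, r, ʒ, m, ð, v, n/.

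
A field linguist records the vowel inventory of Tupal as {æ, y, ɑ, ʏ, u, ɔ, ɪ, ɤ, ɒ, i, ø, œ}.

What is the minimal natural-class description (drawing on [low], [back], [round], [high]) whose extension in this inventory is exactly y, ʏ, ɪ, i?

[+high, −back]

/y, ʏ, ɪ, i/ are all [+high], [−back], and no other segment in the inventory matches both values. Dropping any one of them over-generates: [−back] alone would also admit /æ, ø, œ/; [+high] alone would also admit /u/. No other single listed feature picks out exactly this set either, so fewer than two features will not do.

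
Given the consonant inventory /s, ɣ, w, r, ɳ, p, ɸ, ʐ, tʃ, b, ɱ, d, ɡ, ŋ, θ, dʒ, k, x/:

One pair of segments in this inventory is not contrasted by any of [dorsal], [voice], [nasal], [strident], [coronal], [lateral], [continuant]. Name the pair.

ɣ, w

/ɣ/ (voiced velar fricative) and /w/ (labial-velar glide) are both [+dorsal], [+voice], [-nasal], [-strident], [-coronal], [-lateral], [+continuant], so none of the listed features separates them. (They do differ in [sonorant], [labial] and [round], which are not among the given features.) Every other pair in the inventory differs on at least one listed feature.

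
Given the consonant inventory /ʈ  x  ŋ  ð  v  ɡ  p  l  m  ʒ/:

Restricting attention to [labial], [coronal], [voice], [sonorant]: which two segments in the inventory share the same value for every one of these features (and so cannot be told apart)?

ð, ʒ

/ð/ (voiced dental fricative) and /ʒ/ (voiced postalveolar fricative) are both [−labial], [+coronal], [+voice], [−sonorant], so none of the listed features separates them. (They do differ in [strident] and [anterior], which are not among the given features.) Every other pair in the inventory differs on at least one listed feature.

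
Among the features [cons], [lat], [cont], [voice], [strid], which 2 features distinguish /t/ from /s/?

/t/ is the voiceless alveolar stop and /s/ is the voiceless alveolar fricative. Both are [+consonantal], [−lateral], [−voice]. /t/ is [−continuant] while /s/ is [+continuant]; /t/ is [−strident] while /s/ is [+strident], so the distinguishing features are [continuant], [strident].

[continuant], [strident]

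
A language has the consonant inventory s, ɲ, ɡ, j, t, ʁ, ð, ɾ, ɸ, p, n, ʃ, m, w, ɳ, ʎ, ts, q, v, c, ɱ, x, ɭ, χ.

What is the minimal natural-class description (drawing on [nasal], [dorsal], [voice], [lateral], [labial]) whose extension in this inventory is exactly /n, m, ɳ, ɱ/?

[+nasal, -dorsal]

/n, m, ɳ, ɱ/ are all [+nasal], [-dorsal], and no other segment in the inventory matches both values. Dropping any one of them over-generates: [-dorsal] alone would also admit /s, t, ð, ɾ, …/; [+nasal] alone would also admit /ɲ/. No other single listed feature picks out exactly this set either, so fewer than two features will not do.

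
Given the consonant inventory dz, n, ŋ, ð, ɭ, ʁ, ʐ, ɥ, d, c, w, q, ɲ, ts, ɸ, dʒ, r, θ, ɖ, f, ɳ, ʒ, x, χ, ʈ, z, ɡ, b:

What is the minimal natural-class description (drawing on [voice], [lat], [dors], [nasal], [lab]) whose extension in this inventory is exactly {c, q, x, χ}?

[-voice, +dors]

Every target segment is [-voice], [+dorsal]; each remaining inventory member fails at least one of these. Each conjunct is needed — [+dorsal] alone would also admit /ŋ, ʁ, ɥ, w, …/; [-voice] alone would also admit /ts, ɸ, θ, f, …/ — and no other single listed feature has exactly this extension, so two is the minimum.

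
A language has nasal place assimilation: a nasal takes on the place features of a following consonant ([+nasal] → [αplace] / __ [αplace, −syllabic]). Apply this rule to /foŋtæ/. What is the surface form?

In /foŋtæ/, the nasal /ŋ/ precedes /t/, which is [+coronal]. The nasal assimilates in place, becoming the [+coronal] nasal /n/. The surface form is [fontæ].

[fontæ]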